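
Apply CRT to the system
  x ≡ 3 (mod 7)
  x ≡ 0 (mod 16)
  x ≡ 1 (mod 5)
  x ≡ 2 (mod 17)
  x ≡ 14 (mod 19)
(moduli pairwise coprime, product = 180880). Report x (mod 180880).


Product of moduli M = 7 · 16 · 5 · 17 · 19 = 180880.
Merge one congruence at a time:
  Start: x ≡ 3 (mod 7).
  Combine with x ≡ 0 (mod 16); new modulus lcm = 112.
    Write x = 3 + 7·t and substitute into x ≡ 0 (mod 16): 7·t ≡ 0 − 3 = -3 (mod 16).
    Reduce coefficients mod 16: 7·t ≡ 13 (mod 16).
    The inverse of 7 mod 16 is 7 (since 7·7 = 49 = 3·16 + 1), so t ≡ 7·13 = 91 ≡ 11 (mod 16).
    Then x = 3 + 7·11 = 80, valid modulo lcm(7, 16) = 112: x ≡ 80 (mod 112).
  Combine with x ≡ 1 (mod 5); new modulus lcm = 560.
    Write x = 80 + 112·t and substitute into x ≡ 1 (mod 5): 112·t ≡ 1 − 80 = -79 (mod 5).
    Reduce coefficients mod 5: 2·t ≡ 1 (mod 5).
    The inverse of 2 mod 5 is 3 (since 2·3 = 6 = 1·5 + 1), so t ≡ 3·1 = 3 ≡ 3 (mod 5).
    Then x = 80 + 112·3 = 416, valid modulo lcm(112, 5) = 560: x ≡ 416 (mod 560).
  Combine with x ≡ 2 (mod 17); new modulus lcm = 9520.
    Write x = 416 + 560·t and substitute into x ≡ 2 (mod 17): 560·t ≡ 2 − 416 = -414 (mod 17).
    Reduce coefficients mod 17: 16·t ≡ 11 (mod 17).
    The inverse of 16 mod 17 is 16 (since 16·16 = 256 = 15·17 + 1), so t ≡ 16·11 = 176 ≡ 6 (mod 17).
    Then x = 416 + 560·6 = 3776, valid modulo lcm(560, 17) = 9520: x ≡ 3776 (mod 9520).
  Combine with x ≡ 14 (mod 19); new modulus lcm = 180880.
    Write x = 3776 + 9520·t and substitute into x ≡ 14 (mod 19): 9520·t ≡ 14 − 3776 = -3762 (mod 19).
    Reduce coefficients mod 19: 1·t ≡ 0 (mod 19).
    So t ≡ 0 (mod 19).
    Then x = 3776 + 9520·0 = 3776, valid modulo lcm(9520, 19) = 180880: x ≡ 3776 (mod 180880).
Verify against each original: 3776 mod 7 = 3, 3776 mod 16 = 0, 3776 mod 5 = 1, 3776 mod 17 = 2, 3776 mod 19 = 14.

x ≡ 3776 (mod 180880).


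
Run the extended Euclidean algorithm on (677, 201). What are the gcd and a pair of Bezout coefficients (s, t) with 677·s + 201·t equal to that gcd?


Euclidean algorithm on (677, 201) — divide until remainder is 0:
  677 = 3 · 201 + 74
  201 = 2 · 74 + 53
  74 = 1 · 53 + 21
  53 = 2 · 21 + 11
  21 = 1 · 11 + 10
  11 = 1 · 10 + 1
  10 = 10 · 1 + 0
gcd(677, 201) = 1.
Track Bezout coefficients alongside the remainders: start with r₀ = 677 = a·1 + b·0 (s = 1, t = 0) and r₁ = 201 = a·0 + b·1 (s = 0, t = 1); each new remainder r_{k+1} = r_{k-1} − q_k·r_k inherits s_{k+1} = s_{k-1} − q_k·s_k, t_{k+1} = t_{k-1} − q_k·t_k, so r_k = a·s_k + b·t_k at every step:
  q = 3: r = 74, s = 1 − 3·0 = 1, t = 0 − 3·1 = -3  (check: 677·1 + 201·(-3) = 74)
  q = 2: r = 53, s = 0 − 2·1 = -2, t = 1 − 2·(-3) = 7  (check: 677·(-2) + 201·7 = 53)
  q = 1: r = 21, s = 1 − 1·(-2) = 3, t = -3 − 1·7 = -10  (check: 677·3 + 201·(-10) = 21)
  q = 2: r = 11, s = -2 − 2·3 = -8, t = 7 − 2·(-10) = 27  (check: 677·(-8) + 201·27 = 11)
  q = 1: r = 10, s = 3 − 1·(-8) = 11, t = -10 − 1·27 = -37  (check: 677·11 + 201·(-37) = 10)
  q = 1: r = 1, s = -8 − 1·11 = -19, t = 27 − 1·(-37) = 64  (check: 677·(-19) + 201·64 = 1)
The row with r = 1 (the gcd) gives the Bezout coefficients s = -19, t = 64.
Result: 677 · (-19) + 201 · (64) = 1.

gcd(677, 201) = 1; s = -19, t = 64 (check: 677·(-19) + 201·64 = 1).


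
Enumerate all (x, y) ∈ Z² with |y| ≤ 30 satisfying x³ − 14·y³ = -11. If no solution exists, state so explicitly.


The equation is x³ - 14y³ = -11. For fixed y, x³ = 14·y³ − 11, so a solution requires the RHS to be a perfect cube.
Strategy: iterate y from -30 to 30, compute RHS = 14·y³ − 11, and check whether it is a (positive or negative) perfect cube.
Check small values of y:
  y = 0: RHS = -11 is not a perfect cube.
  y = 1: RHS = 3 is not a perfect cube.
  y = -1: RHS = -25 is not a perfect cube.
  y = 2: RHS = 101 is not a perfect cube.
  y = -2: RHS = -123 is not a perfect cube.
  y = 3: RHS = 367 is not a perfect cube.
  y = -3: RHS = -389 is not a perfect cube.
Continuing the search up to |y| = 30 finds no solutions either.
No (x, y) in the scanned range satisfies the equation.

No integer solutions with |y| ≤ 30.


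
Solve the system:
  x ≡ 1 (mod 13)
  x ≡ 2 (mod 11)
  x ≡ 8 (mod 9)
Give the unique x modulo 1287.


Moduli 13, 11, 9 are pairwise coprime; by CRT there is a unique solution modulo M = 13 · 11 · 9 = 1287.
Solve pairwise, accumulating the modulus:
  Start with x ≡ 1 (mod 13).
  Combine with x ≡ 2 (mod 11): since gcd(13, 11) = 1, we get a unique residue mod 143.
    Write x = 1 + 13·t and substitute into x ≡ 2 (mod 11): 13·t ≡ 2 − 1 = 1 (mod 11).
    Reduce coefficients mod 11: 2·t ≡ 1 (mod 11).
    The inverse of 2 mod 11 is 6 (since 2·6 = 12 = 1·11 + 1), so t ≡ 6·1 = 6 ≡ 6 (mod 11).
    Then x = 1 + 13·6 = 79, valid modulo lcm(13, 11) = 143: x ≡ 79 (mod 143).
  Combine with x ≡ 8 (mod 9): since gcd(143, 9) = 1, we get a unique residue mod 1287.
    Write x = 79 + 143·t and substitute into x ≡ 8 (mod 9): 143·t ≡ 8 − 79 = -71 (mod 9).
    Reduce coefficients mod 9: 8·t ≡ 1 (mod 9).
    The inverse of 8 mod 9 is 8 (since 8·8 = 64 = 7·9 + 1), so t ≡ 8·1 = 8 ≡ 8 (mod 9).
    Then x = 79 + 143·8 = 1223, valid modulo lcm(143, 9) = 1287: x ≡ 1223 (mod 1287).
Verify: 1223 mod 13 = 1 ✓, 1223 mod 11 = 2 ✓, 1223 mod 9 = 8 ✓.

x ≡ 1223 (mod 1287).


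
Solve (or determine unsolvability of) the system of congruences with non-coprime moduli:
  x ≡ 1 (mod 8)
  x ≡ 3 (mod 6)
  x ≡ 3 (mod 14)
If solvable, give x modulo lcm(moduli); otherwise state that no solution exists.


Moduli 8, 6, 14 are not pairwise coprime, so CRT works modulo lcm(m_i) when all pairwise compatibility conditions hold.
Pairwise compatibility: gcd(m_i, m_j) must divide a_i - a_j for every pair.
Merge one congruence at a time:
  Start: x ≡ 1 (mod 8).
  Combine with x ≡ 3 (mod 6): gcd(8, 6) = 2; 3 - 1 = 2, which IS divisible by 2, so compatible.
    Write x = 1 + 8·t and substitute into x ≡ 3 (mod 6): 8·t ≡ 3 − 1 = 2 (mod 6).
    Divide the congruence (and modulus) by g = 2: 4·t ≡ 1 (mod 3).
    Reduce coefficients mod 3: 1·t ≡ 1 (mod 3).
    So t ≡ 1 (mod 3).
    Then x = 1 + 8·1 = 9, valid modulo lcm(8, 6) = 24: x ≡ 9 (mod 24).
  Combine with x ≡ 3 (mod 14): gcd(24, 14) = 2; 3 - 9 = -6, which IS divisible by 2, so compatible.
    Write x = 9 + 24·t and substitute into x ≡ 3 (mod 14): 24·t ≡ 3 − 9 = -6 (mod 14).
    Divide the congruence (and modulus) by g = 2: 12·t ≡ -3 (mod 7).
    Reduce coefficients mod 7: 5·t ≡ 4 (mod 7).
    The inverse of 5 mod 7 is 3 (since 5·3 = 15 = 2·7 + 1), so t ≡ 3·4 = 12 ≡ 5 (mod 7).
    Then x = 9 + 24·5 = 129, valid modulo lcm(24, 14) = 168: x ≡ 129 (mod 168).
Verify: 129 mod 8 = 1, 129 mod 6 = 3, 129 mod 14 = 3.

x ≡ 129 (mod 168).


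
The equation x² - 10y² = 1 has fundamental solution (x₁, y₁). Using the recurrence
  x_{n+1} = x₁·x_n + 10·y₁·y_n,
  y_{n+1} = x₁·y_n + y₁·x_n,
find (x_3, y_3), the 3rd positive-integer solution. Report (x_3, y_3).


Step 1: Find the fundamental solution (x₁, y₁) of x² - 10y² = 1.
  Expand √10 as a continued fraction. a₀ = ⌊√10⌋ = 3; iterate m_{k+1} = d_k·a_k − m_k, d_{k+1} = (10 − m_{k+1}²)/d_k, a_{k+1} = ⌊(a₀ + m_{k+1})/d_{k+1}⌋ (starting m₀ = 0, d₀ = 1), with convergents p_k = a_k·p_{k-1} + p_{k-2}, q_k = a_k·q_{k-1} + q_{k-2} (p₋₁ = 1, q₋₁ = 0):
  k = 0: a₀ = 3; p₀/q₀ = 3/1; p₀² − 10·q₀² = 9 − 10 = -1.
  k = 1: m = 3, d = 1, a = ⌊(3 + 3)/1⌋ = 6; p/q = (6·3 + 1)/(6·1 + 0) = 19/6; p² − 10·q² = 361 − 360 = 1.
  The first convergent with p² − 10·q² = 1 gives the fundamental solution (x₁, y₁) = (19, 6).
Step 2: Apply the recurrence (x_{n+1}, y_{n+1}) = (x₁x_n + 10y₁y_n, x₁y_n + y₁x_n) repeatedly.
  From (x_1, y_1) = (19, 6): x_2 = 19·19 + 10·6·6 = 721; y_2 = 19·6 + 6·19 = 228.
  From (x_2, y_2) = (721, 228): x_3 = 19·721 + 10·6·228 = 27379; y_3 = 19·228 + 6·721 = 8658.
Step 3: Verify x_3² - 10·y_3² = 749609641 - 749609640 = 1 (should be 1). ✓

(x_1, y_1) = (19, 6); (x_3, y_3) = (27379, 8658).


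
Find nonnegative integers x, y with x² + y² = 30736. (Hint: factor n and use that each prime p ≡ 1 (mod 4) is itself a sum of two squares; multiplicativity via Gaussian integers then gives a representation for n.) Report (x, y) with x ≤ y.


Step 1: Factor n = 30736 = 2^4 · 17 · 113.
Step 2: Check the mod-4 condition on each prime factor: 2 = 2 (special); 17 ≡ 1 (mod 4), exponent 1; 113 ≡ 1 (mod 4), exponent 1.
All primes ≡ 3 (mod 4) appear to even exponent (or don't appear), so by the two-squares theorem n IS expressible as a sum of two squares.
Step 3: Build a representation. Group n = k² · m with k = 4 and m = 17 · 113 = 1921 (a product of primes ≡ 1 (mod 4)); a representation of m scales to one of n via (k·x)² + (k·y)² = k²(x² + y²). Each prime p ≡ 1 (mod 4) is itself a sum of two squares; find a² by testing p − a² for a perfect square:
  17: 17 − 1² = 16 = 4² ⇒ 17 = 1² + 4².
  113: 113 − 1² = 112, 113 − 2² = 109, 113 − 3² = 104, 113 − 4² = 97, 113 − 5² = 88, 113 − 6² = 77, 113 − 7² = 64 = 8² ⇒ 113 = 7² + 8².
  Combine using the Brahmagupta–Fibonacci identity (a² + b²)(c² + d²) = (ac − bd)² + (ad + bc)² = (ac + bd)² + (ad − bc)²:
  17 · 113 = 1921: from (1² + 4²)(7² + 8²), take (1·7 − 4·8, 1·8 + 4·7) = (7 − 32, 8 + 28) = (-25, 36); dropping signs (only squares matter) gives (25, 36); check 25² + 36² = 625 + 1296 = 1921 ✓.
  Scale by k = 4: (4·25, 4·36) = (100, 144).
Step 4: Order so x ≤ y and verify: 100² + 144² = 10000 + 20736 = 30736 = n. ✓

n = 30736 = 100² + 144² (one valid representation with x ≤ y).


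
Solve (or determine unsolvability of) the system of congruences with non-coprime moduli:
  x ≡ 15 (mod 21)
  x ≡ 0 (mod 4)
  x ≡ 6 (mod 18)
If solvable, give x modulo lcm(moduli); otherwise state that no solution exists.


Moduli 21, 4, 18 are not pairwise coprime, so CRT works modulo lcm(m_i) when all pairwise compatibility conditions hold.
Pairwise compatibility: gcd(m_i, m_j) must divide a_i - a_j for every pair.
Merge one congruence at a time:
  Start: x ≡ 15 (mod 21).
  Combine with x ≡ 0 (mod 4): gcd(21, 4) = 1; 0 - 15 = -15, which IS divisible by 1, so compatible.
    Write x = 15 + 21·t and substitute into x ≡ 0 (mod 4): 21·t ≡ 0 − 15 = -15 (mod 4).
    Reduce coefficients mod 4: 1·t ≡ 1 (mod 4).
    So t ≡ 1 (mod 4).
    Then x = 15 + 21·1 = 36, valid modulo lcm(21, 4) = 84: x ≡ 36 (mod 84).
  Combine with x ≡ 6 (mod 18): gcd(84, 18) = 6; 6 - 36 = -30, which IS divisible by 6, so compatible.
    Write x = 36 + 84·t and substitute into x ≡ 6 (mod 18): 84·t ≡ 6 − 36 = -30 (mod 18).
    Divide the congruence (and modulus) by g = 6: 14·t ≡ -5 (mod 3).
    Reduce coefficients mod 3: 2·t ≡ 1 (mod 3).
    The inverse of 2 mod 3 is 2 (since 2·2 = 4 = 1·3 + 1), so t ≡ 2·1 = 2 ≡ 2 (mod 3).
    Then x = 36 + 84·2 = 204, valid modulo lcm(84, 18) = 252: x ≡ 204 (mod 252).
Verify: 204 mod 21 = 15, 204 mod 4 = 0, 204 mod 18 = 6.

x ≡ 204 (mod 252).


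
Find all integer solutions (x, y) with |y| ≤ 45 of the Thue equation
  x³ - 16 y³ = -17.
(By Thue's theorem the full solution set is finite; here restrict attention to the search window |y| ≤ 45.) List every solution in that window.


The equation is x³ - 16y³ = -17. For fixed y, x³ = 16·y³ − 17, so a solution requires the RHS to be a perfect cube.
Strategy: iterate y from -45 to 45, compute RHS = 16·y³ − 17, and check whether it is a (positive or negative) perfect cube.
Check small values of y:
  y = 0: RHS = -17 is not a perfect cube.
  y = 1: RHS = -1 = (-1)³ ⇒ x = -1 works.
  y = -1: RHS = -33 is not a perfect cube.
  y = 2: RHS = 111 is not a perfect cube.
  y = -2: RHS = -145 is not a perfect cube.
  y = 3: RHS = 415 is not a perfect cube.
  y = -3: RHS = -449 is not a perfect cube.
Continuing the search up to |y| = 45 finds no further solutions beyond those listed.
Collected solutions: (-1, 1).

Solutions (with |y| ≤ 45): (-1, 1).


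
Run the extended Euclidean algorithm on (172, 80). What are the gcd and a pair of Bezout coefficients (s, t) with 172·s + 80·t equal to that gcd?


Euclidean algorithm on (172, 80) — divide until remainder is 0:
  172 = 2 · 80 + 12
  80 = 6 · 12 + 8
  12 = 1 · 8 + 4
  8 = 2 · 4 + 0
gcd(172, 80) = 4.
Track Bezout coefficients alongside the remainders: start with r₀ = 172 = a·1 + b·0 (s = 1, t = 0) and r₁ = 80 = a·0 + b·1 (s = 0, t = 1); each new remainder r_{k+1} = r_{k-1} − q_k·r_k inherits s_{k+1} = s_{k-1} − q_k·s_k, t_{k+1} = t_{k-1} − q_k·t_k, so r_k = a·s_k + b·t_k at every step:
  q = 2: r = 12, s = 1 − 2·0 = 1, t = 0 − 2·1 = -2  (check: 172·1 + 80·(-2) = 12)
  q = 6: r = 8, s = 0 − 6·1 = -6, t = 1 − 6·(-2) = 13  (check: 172·(-6) + 80·13 = 8)
  q = 1: r = 4, s = 1 − 1·(-6) = 7, t = -2 − 1·13 = -15  (check: 172·7 + 80·(-15) = 4)
The row with r = 4 (the gcd) gives the Bezout coefficients s = 7, t = -15.
Result: 172 · (7) + 80 · (-15) = 4.

gcd(172, 80) = 4; s = 7, t = -15 (check: 172·7 + 80·(-15) = 4).


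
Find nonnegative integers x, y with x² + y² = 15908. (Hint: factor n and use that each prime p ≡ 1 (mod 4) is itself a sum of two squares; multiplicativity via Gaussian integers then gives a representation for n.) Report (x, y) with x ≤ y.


Step 1: Factor n = 15908 = 2^2 · 41 · 97.
Step 2: Check the mod-4 condition on each prime factor: 2 = 2 (special); 41 ≡ 1 (mod 4), exponent 1; 97 ≡ 1 (mod 4), exponent 1.
All primes ≡ 3 (mod 4) appear to even exponent (or don't appear), so by the two-squares theorem n IS expressible as a sum of two squares.
Step 3: Build a representation. Group n = k² · m with k = 2 and m = 41 · 97 = 3977 (a product of primes ≡ 1 (mod 4)); a representation of m scales to one of n via (k·x)² + (k·y)² = k²(x² + y²). Each prime p ≡ 1 (mod 4) is itself a sum of two squares; find a² by testing p − a² for a perfect square:
  41: 41 − 1² = 40, 41 − 2² = 37, 41 − 3² = 32, 41 − 4² = 25 = 5² ⇒ 41 = 4² + 5².
  97: 97 − 1² = 96, 97 − 2² = 93, 97 − 3² = 88, 97 − 4² = 81 = 9² ⇒ 97 = 4² + 9².
  Combine using the Brahmagupta–Fibonacci identity (a² + b²)(c² + d²) = (ac − bd)² + (ad + bc)² = (ac + bd)² + (ad − bc)²:
  41 · 97 = 3977: from (4² + 5²)(4² + 9²), take (4·4 − 5·9, 4·9 + 5·4) = (16 − 45, 36 + 20) = (-29, 56); dropping signs (only squares matter) gives (29, 56); check 29² + 56² = 841 + 3136 = 3977 ✓.
  Scale by k = 2: (2·29, 2·56) = (58, 112).
Step 4: Order so x ≤ y and verify: 58² + 112² = 3364 + 12544 = 15908 = n. ✓

n = 15908 = 58² + 112² (one valid representation with x ≤ y).


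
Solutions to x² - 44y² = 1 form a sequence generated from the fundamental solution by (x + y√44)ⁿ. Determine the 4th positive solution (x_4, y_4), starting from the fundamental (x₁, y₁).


Step 1: Find the fundamental solution (x₁, y₁) of x² - 44y² = 1.
  Expand √44 as a continued fraction. a₀ = ⌊√44⌋ = 6; iterate m_{k+1} = d_k·a_k − m_k, d_{k+1} = (44 − m_{k+1}²)/d_k, a_{k+1} = ⌊(a₀ + m_{k+1})/d_{k+1}⌋ (starting m₀ = 0, d₀ = 1), with convergents p_k = a_k·p_{k-1} + p_{k-2}, q_k = a_k·q_{k-1} + q_{k-2} (p₋₁ = 1, q₋₁ = 0):
  k = 0: a₀ = 6; p₀/q₀ = 6/1; p₀² − 44·q₀² = 36 − 44 = -8.
  k = 1: m = 6, d = 8, a = ⌊(6 + 6)/8⌋ = 1; p/q = (1·6 + 1)/(1·1 + 0) = 7/1; p² − 44·q² = 49 − 44 = 5.
  k = 2: m = 2, d = 5, a = ⌊(6 + 2)/5⌋ = 1; p/q = (1·7 + 6)/(1·1 + 1) = 13/2; p² − 44·q² = 169 − 176 = -7.
  k = 3: m = 3, d = 7, a = ⌊(6 + 3)/7⌋ = 1; p/q = (1·13 + 7)/(1·2 + 1) = 20/3; p² − 44·q² = 400 − 396 = 4.
  k = 4: m = 4, d = 4, a = ⌊(6 + 4)/4⌋ = 2; p/q = (2·20 + 13)/(2·3 + 2) = 53/8; p² − 44·q² = 2809 − 2816 = -7.
  k = 5: m = 4, d = 7, a = ⌊(6 + 4)/7⌋ = 1; p/q = (1·53 + 20)/(1·8 + 3) = 73/11; p² − 44·q² = 5329 − 5324 = 5.
  k = 6: m = 3, d = 5, a = ⌊(6 + 3)/5⌋ = 1; p/q = (1·73 + 53)/(1·11 + 8) = 126/19; p² − 44·q² = 15876 − 15884 = -8.
  k = 7: m = 2, d = 8, a = ⌊(6 + 2)/8⌋ = 1; p/q = (1·126 + 73)/(1·19 + 11) = 199/30; p² − 44·q² = 39601 − 39600 = 1.
  The first convergent with p² − 44·q² = 1 gives the fundamental solution (x₁, y₁) = (199, 30).
Step 2: Apply the recurrence (x_{n+1}, y_{n+1}) = (x₁x_n + 44y₁y_n, x₁y_n + y₁x_n) repeatedly.
  From (x_1, y_1) = (199, 30): x_2 = 199·199 + 44·30·30 = 79201; y_2 = 199·30 + 30·199 = 11940.
  From (x_2, y_2) = (79201, 11940): x_3 = 199·79201 + 44·30·11940 = 31521799; y_3 = 199·11940 + 30·79201 = 4752090.
  From (x_3, y_3) = (31521799, 4752090): x_4 = 199·31521799 + 44·30·4752090 = 12545596801; y_4 = 199·4752090 + 30·31521799 = 1891319880.
Step 3: Verify x_4² - 44·y_4² = 157391999093261433601 - 157391999093261433600 = 1 (should be 1). ✓

(x_1, y_1) = (199, 30); (x_4, y_4) = (12545596801, 1891319880).


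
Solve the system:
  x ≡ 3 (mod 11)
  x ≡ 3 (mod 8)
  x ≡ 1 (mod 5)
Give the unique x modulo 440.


Moduli 11, 8, 5 are pairwise coprime; by CRT there is a unique solution modulo M = 11 · 8 · 5 = 440.
Solve pairwise, accumulating the modulus:
  Start with x ≡ 3 (mod 11).
  Combine with x ≡ 3 (mod 8): since gcd(11, 8) = 1, we get a unique residue mod 88.
    Write x = 3 + 11·t and substitute into x ≡ 3 (mod 8): 11·t ≡ 3 − 3 = 0 (mod 8).
    Reduce coefficients mod 8: 3·t ≡ 0 (mod 8).
    The inverse of 3 mod 8 is 3 (since 3·3 = 9 = 1·8 + 1), so t ≡ 3·0 = 0 ≡ 0 (mod 8).
    Then x = 3 + 11·0 = 3, valid modulo lcm(11, 8) = 88: x ≡ 3 (mod 88).
  Combine with x ≡ 1 (mod 5): since gcd(88, 5) = 1, we get a unique residue mod 440.
    Write x = 3 + 88·t and substitute into x ≡ 1 (mod 5): 88·t ≡ 1 − 3 = -2 (mod 5).
    Reduce coefficients mod 5: 3·t ≡ 3 (mod 5).
    The inverse of 3 mod 5 is 2 (since 3·2 = 6 = 1·5 + 1), so t ≡ 2·3 = 6 ≡ 1 (mod 5).
    Then x = 3 + 88·1 = 91, valid modulo lcm(88, 5) = 440: x ≡ 91 (mod 440).
Verify: 91 mod 11 = 3 ✓, 91 mod 8 = 3 ✓, 91 mod 5 = 1 ✓.

x ≡ 91 (mod 440).


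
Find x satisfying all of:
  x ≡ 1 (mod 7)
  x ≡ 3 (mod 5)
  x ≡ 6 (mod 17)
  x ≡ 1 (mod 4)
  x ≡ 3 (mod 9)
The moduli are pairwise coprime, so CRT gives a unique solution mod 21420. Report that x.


Product of moduli M = 7 · 5 · 17 · 4 · 9 = 21420.
Merge one congruence at a time:
  Start: x ≡ 1 (mod 7).
  Combine with x ≡ 3 (mod 5); new modulus lcm = 35.
    Write x = 1 + 7·t and substitute into x ≡ 3 (mod 5): 7·t ≡ 3 − 1 = 2 (mod 5).
    Reduce coefficients mod 5: 2·t ≡ 2 (mod 5).
    The inverse of 2 mod 5 is 3 (since 2·3 = 6 = 1·5 + 1), so t ≡ 3·2 = 6 ≡ 1 (mod 5).
    Then x = 1 + 7·1 = 8, valid modulo lcm(7, 5) = 35: x ≡ 8 (mod 35).
  Combine with x ≡ 6 (mod 17); new modulus lcm = 595.
    Write x = 8 + 35·t and substitute into x ≡ 6 (mod 17): 35·t ≡ 6 − 8 = -2 (mod 17).
    Reduce coefficients mod 17: 1·t ≡ 15 (mod 17).
    So t ≡ 15 (mod 17).
    Then x = 8 + 35·15 = 533, valid modulo lcm(35, 17) = 595: x ≡ 533 (mod 595).
  Combine with x ≡ 1 (mod 4); new modulus lcm = 2380.
    Write x = 533 + 595·t and substitute into x ≡ 1 (mod 4): 595·t ≡ 1 − 533 = -532 (mod 4).
    Reduce coefficients mod 4: 3·t ≡ 0 (mod 4).
    The inverse of 3 mod 4 is 3 (since 3·3 = 9 = 2·4 + 1), so t ≡ 3·0 = 0 ≡ 0 (mod 4).
    Then x = 533 + 595·0 = 533, valid modulo lcm(595, 4) = 2380: x ≡ 533 (mod 2380).
  Combine with x ≡ 3 (mod 9); new modulus lcm = 21420.
    Write x = 533 + 2380·t and substitute into x ≡ 3 (mod 9): 2380·t ≡ 3 − 533 = -530 (mod 9).
    Reduce coefficients mod 9: 4·t ≡ 1 (mod 9).
    The inverse of 4 mod 9 is 7 (since 4·7 = 28 = 3·9 + 1), so t ≡ 7·1 = 7 ≡ 7 (mod 9).
    Then x = 533 + 2380·7 = 17193, valid modulo lcm(2380, 9) = 21420: x ≡ 17193 (mod 21420).
Verify against each original: 17193 mod 7 = 1, 17193 mod 5 = 3, 17193 mod 17 = 6, 17193 mod 4 = 1, 17193 mod 9 = 3.

x ≡ 17193 (mod 21420).


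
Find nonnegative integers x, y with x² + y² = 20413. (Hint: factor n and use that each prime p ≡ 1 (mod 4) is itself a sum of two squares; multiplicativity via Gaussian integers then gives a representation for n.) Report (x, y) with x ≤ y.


Step 1: Factor n = 20413 = 137 · 149.
Step 2: Check the mod-4 condition on each prime factor: 137 ≡ 1 (mod 4), exponent 1; 149 ≡ 1 (mod 4), exponent 1.
All primes ≡ 3 (mod 4) appear to even exponent (or don't appear), so by the two-squares theorem n IS expressible as a sum of two squares.
Step 3: Build a representation. Here n = 137 · 149 is a product of primes ≡ 1 (mod 4). Each prime p ≡ 1 (mod 4) is itself a sum of two squares; find a² by testing p − a² for a perfect square:
  137: 137 − 1² = 136, 137 − 2² = 133, 137 − 3² = 128, 137 − 4² = 121 = 11² ⇒ 137 = 4² + 11².
  149: 149 − 1² = 148, 149 − 2² = 145, 149 − 3² = 140, 149 − 4² = 133, 149 − 5² = 124, 149 − 6² = 113, 149 − 7² = 100 = 10² ⇒ 149 = 7² + 10².
  Combine using the Brahmagupta–Fibonacci identity (a² + b²)(c² + d²) = (ac − bd)² + (ad + bc)² = (ac + bd)² + (ad − bc)²:
  137 · 149 = 20413: from (4² + 11²)(7² + 10²), take (4·7 − 11·10, 4·10 + 11·7) = (28 − 110, 40 + 77) = (-82, 117); dropping signs (only squares matter) gives (82, 117); check 82² + 117² = 6724 + 13689 = 20413 ✓.
Step 4: Order so x ≤ y and verify: 82² + 117² = 6724 + 13689 = 20413 = n. ✓

n = 20413 = 82² + 117² (one valid representation with x ≤ y).


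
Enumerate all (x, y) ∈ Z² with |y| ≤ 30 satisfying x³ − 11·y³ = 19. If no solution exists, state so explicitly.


The equation is x³ - 11y³ = 19. For fixed y, x³ = 11·y³ + 19, so a solution requires the RHS to be a perfect cube.
Strategy: iterate y from -30 to 30, compute RHS = 11·y³ + 19, and check whether it is a (positive or negative) perfect cube.
Check small values of y:
  y = 0: RHS = 19 is not a perfect cube.
  y = 1: RHS = 30 is not a perfect cube.
  y = -1: RHS = 8 = (2)³ ⇒ x = 2 works.
  y = 2: RHS = 107 is not a perfect cube.
  y = -2: RHS = -69 is not a perfect cube.
  y = 3: RHS = 316 is not a perfect cube.
  y = -3: RHS = -278 is not a perfect cube.
Continuing, at y = -9: RHS = -8000 = (-20)³ ⇒ x = -20 works.
Searching the remaining y in |y| ≤ 30 finds no further solutions.
Collected solutions: (2, -1), (-20, -9).

Solutions (with |y| ≤ 30): (2, -1), (-20, -9).


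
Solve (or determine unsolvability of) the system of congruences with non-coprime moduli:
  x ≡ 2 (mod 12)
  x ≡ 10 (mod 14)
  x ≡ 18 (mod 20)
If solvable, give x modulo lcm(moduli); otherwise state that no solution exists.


Moduli 12, 14, 20 are not pairwise coprime, so CRT works modulo lcm(m_i) when all pairwise compatibility conditions hold.
Pairwise compatibility: gcd(m_i, m_j) must divide a_i - a_j for every pair.
Merge one congruence at a time:
  Start: x ≡ 2 (mod 12).
  Combine with x ≡ 10 (mod 14): gcd(12, 14) = 2; 10 - 2 = 8, which IS divisible by 2, so compatible.
    Write x = 2 + 12·t and substitute into x ≡ 10 (mod 14): 12·t ≡ 10 − 2 = 8 (mod 14).
    Divide the congruence (and modulus) by g = 2: 6·t ≡ 4 (mod 7).
    The inverse of 6 mod 7 is 6 (since 6·6 = 36 = 5·7 + 1), so t ≡ 6·4 = 24 ≡ 3 (mod 7).
    Then x = 2 + 12·3 = 38, valid modulo lcm(12, 14) = 84: x ≡ 38 (mod 84).
  Combine with x ≡ 18 (mod 20): gcd(84, 20) = 4; 18 - 38 = -20, which IS divisible by 4, so compatible.
    Write x = 38 + 84·t and substitute into x ≡ 18 (mod 20): 84·t ≡ 18 − 38 = -20 (mod 20).
    Divide the congruence (and modulus) by g = 4: 21·t ≡ -5 (mod 5).
    Reduce coefficients mod 5: 1·t ≡ 0 (mod 5).
    So t ≡ 0 (mod 5).
    Then x = 38 + 84·0 = 38, valid modulo lcm(84, 20) = 420: x ≡ 38 (mod 420).
Verify: 38 mod 12 = 2, 38 mod 14 = 10, 38 mod 20 = 18.

x ≡ 38 (mod 420).


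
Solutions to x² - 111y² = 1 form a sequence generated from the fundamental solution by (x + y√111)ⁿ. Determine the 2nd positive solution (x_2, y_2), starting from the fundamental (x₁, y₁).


Step 1: Find the fundamental solution (x₁, y₁) of x² - 111y² = 1.
  Expand √111 as a continued fraction. a₀ = ⌊√111⌋ = 10; iterate m_{k+1} = d_k·a_k − m_k, d_{k+1} = (111 − m_{k+1}²)/d_k, a_{k+1} = ⌊(a₀ + m_{k+1})/d_{k+1}⌋ (starting m₀ = 0, d₀ = 1), with convergents p_k = a_k·p_{k-1} + p_{k-2}, q_k = a_k·q_{k-1} + q_{k-2} (p₋₁ = 1, q₋₁ = 0):
  k = 0: a₀ = 10; p₀/q₀ = 10/1; p₀² − 111·q₀² = 100 − 111 = -11.
  k = 1: m = 10, d = 11, a = ⌊(10 + 10)/11⌋ = 1; p/q = (1·10 + 1)/(1·1 + 0) = 11/1; p² − 111·q² = 121 − 111 = 10.
  k = 2: m = 1, d = 10, a = ⌊(10 + 1)/10⌋ = 1; p/q = (1·11 + 10)/(1·1 + 1) = 21/2; p² − 111·q² = 441 − 444 = -3.
  k = 3: m = 9, d = 3, a = ⌊(10 + 9)/3⌋ = 6; p/q = (6·21 + 11)/(6·2 + 1) = 137/13; p² − 111·q² = 18769 − 18759 = 10.
  k = 4: m = 9, d = 10, a = ⌊(10 + 9)/10⌋ = 1; p/q = (1·137 + 21)/(1·13 + 2) = 158/15; p² − 111·q² = 24964 − 24975 = -11.
  k = 5: m = 1, d = 11, a = ⌊(10 + 1)/11⌋ = 1; p/q = (1·158 + 137)/(1·15 + 13) = 295/28; p² − 111·q² = 87025 − 87024 = 1.
  The first convergent with p² − 111·q² = 1 gives the fundamental solution (x₁, y₁) = (295, 28).
Step 2: Apply the recurrence (x_{n+1}, y_{n+1}) = (x₁x_n + 111y₁y_n, x₁y_n + y₁x_n) repeatedly.
  From (x_1, y_1) = (295, 28): x_2 = 295·295 + 111·28·28 = 174049; y_2 = 295·28 + 28·295 = 16520.
Step 3: Verify x_2² - 111·y_2² = 30293054401 - 30293054400 = 1 (should be 1). ✓

(x_1, y_1) = (295, 28); (x_2, y_2) = (174049, 16520).


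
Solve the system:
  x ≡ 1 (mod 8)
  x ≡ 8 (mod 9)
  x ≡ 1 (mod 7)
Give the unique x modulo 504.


Moduli 8, 9, 7 are pairwise coprime; by CRT there is a unique solution modulo M = 8 · 9 · 7 = 504.
Solve pairwise, accumulating the modulus:
  Start with x ≡ 1 (mod 8).
  Combine with x ≡ 8 (mod 9): since gcd(8, 9) = 1, we get a unique residue mod 72.
    Write x = 1 + 8·t and substitute into x ≡ 8 (mod 9): 8·t ≡ 8 − 1 = 7 (mod 9).
    The inverse of 8 mod 9 is 8 (since 8·8 = 64 = 7·9 + 1), so t ≡ 8·7 = 56 ≡ 2 (mod 9).
    Then x = 1 + 8·2 = 17, valid modulo lcm(8, 9) = 72: x ≡ 17 (mod 72).
  Combine with x ≡ 1 (mod 7): since gcd(72, 7) = 1, we get a unique residue mod 504.
    Write x = 17 + 72·t and substitute into x ≡ 1 (mod 7): 72·t ≡ 1 − 17 = -16 (mod 7).
    Reduce coefficients mod 7: 2·t ≡ 5 (mod 7).
    The inverse of 2 mod 7 is 4 (since 2·4 = 8 = 1·7 + 1), so t ≡ 4·5 = 20 ≡ 6 (mod 7).
    Then x = 17 + 72·6 = 449, valid modulo lcm(72, 7) = 504: x ≡ 449 (mod 504).
Verify: 449 mod 8 = 1 ✓, 449 mod 9 = 8 ✓, 449 mod 7 = 1 ✓.

x ≡ 449 (mod 504).


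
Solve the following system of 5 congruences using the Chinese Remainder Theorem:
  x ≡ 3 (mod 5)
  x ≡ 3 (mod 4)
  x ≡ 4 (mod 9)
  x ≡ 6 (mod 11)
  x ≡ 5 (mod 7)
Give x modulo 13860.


Product of moduli M = 5 · 4 · 9 · 11 · 7 = 13860.
Merge one congruence at a time:
  Start: x ≡ 3 (mod 5).
  Combine with x ≡ 3 (mod 4); new modulus lcm = 20.
    Write x = 3 + 5·t and substitute into x ≡ 3 (mod 4): 5·t ≡ 3 − 3 = 0 (mod 4).
    Reduce coefficients mod 4: 1·t ≡ 0 (mod 4).
    So t ≡ 0 (mod 4).
    Then x = 3 + 5·0 = 3, valid modulo lcm(5, 4) = 20: x ≡ 3 (mod 20).
  Combine with x ≡ 4 (mod 9); new modulus lcm = 180.
    Write x = 3 + 20·t and substitute into x ≡ 4 (mod 9): 20·t ≡ 4 − 3 = 1 (mod 9).
    Reduce coefficients mod 9: 2·t ≡ 1 (mod 9).
    The inverse of 2 mod 9 is 5 (since 2·5 = 10 = 1·9 + 1), so t ≡ 5·1 = 5 ≡ 5 (mod 9).
    Then x = 3 + 20·5 = 103, valid modulo lcm(20, 9) = 180: x ≡ 103 (mod 180).
  Combine with x ≡ 6 (mod 11); new modulus lcm = 1980.
    Write x = 103 + 180·t and substitute into x ≡ 6 (mod 11): 180·t ≡ 6 − 103 = -97 (mod 11).
    Reduce coefficients mod 11: 4·t ≡ 2 (mod 11).
    The inverse of 4 mod 11 is 3 (since 4·3 = 12 = 1·11 + 1), so t ≡ 3·2 = 6 ≡ 6 (mod 11).
    Then x = 103 + 180·6 = 1183, valid modulo lcm(180, 11) = 1980: x ≡ 1183 (mod 1980).
  Combine with x ≡ 5 (mod 7); new modulus lcm = 13860.
    Write x = 1183 + 1980·t and substitute into x ≡ 5 (mod 7): 1980·t ≡ 5 − 1183 = -1178 (mod 7).
    Reduce coefficients mod 7: 6·t ≡ 5 (mod 7).
    The inverse of 6 mod 7 is 6 (since 6·6 = 36 = 5·7 + 1), so t ≡ 6·5 = 30 ≡ 2 (mod 7).
    Then x = 1183 + 1980·2 = 5143, valid modulo lcm(1980, 7) = 13860: x ≡ 5143 (mod 13860).
Verify against each original: 5143 mod 5 = 3, 5143 mod 4 = 3, 5143 mod 9 = 4, 5143 mod 11 = 6, 5143 mod 7 = 5.

x ≡ 5143 (mod 13860).


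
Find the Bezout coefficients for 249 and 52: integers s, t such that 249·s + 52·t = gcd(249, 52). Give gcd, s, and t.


Euclidean algorithm on (249, 52) — divide until remainder is 0:
  249 = 4 · 52 + 41
  52 = 1 · 41 + 11
  41 = 3 · 11 + 8
  11 = 1 · 8 + 3
  8 = 2 · 3 + 2
  3 = 1 · 2 + 1
  2 = 2 · 1 + 0
gcd(249, 52) = 1.
Track Bezout coefficients alongside the remainders: start with r₀ = 249 = a·1 + b·0 (s = 1, t = 0) and r₁ = 52 = a·0 + b·1 (s = 0, t = 1); each new remainder r_{k+1} = r_{k-1} − q_k·r_k inherits s_{k+1} = s_{k-1} − q_k·s_k, t_{k+1} = t_{k-1} − q_k·t_k, so r_k = a·s_k + b·t_k at every step:
  q = 4: r = 41, s = 1 − 4·0 = 1, t = 0 − 4·1 = -4  (check: 249·1 + 52·(-4) = 41)
  q = 1: r = 11, s = 0 − 1·1 = -1, t = 1 − 1·(-4) = 5  (check: 249·(-1) + 52·5 = 11)
  q = 3: r = 8, s = 1 − 3·(-1) = 4, t = -4 − 3·5 = -19  (check: 249·4 + 52·(-19) = 8)
  q = 1: r = 3, s = -1 − 1·4 = -5, t = 5 − 1·(-19) = 24  (check: 249·(-5) + 52·24 = 3)
  q = 2: r = 2, s = 4 − 2·(-5) = 14, t = -19 − 2·24 = -67  (check: 249·14 + 52·(-67) = 2)
  q = 1: r = 1, s = -5 − 1·14 = -19, t = 24 − 1·(-67) = 91  (check: 249·(-19) + 52·91 = 1)
The row with r = 1 (the gcd) gives the Bezout coefficients s = -19, t = 91.
Result: 249 · (-19) + 52 · (91) = 1.

gcd(249, 52) = 1; s = -19, t = 91 (check: 249·(-19) + 52·91 = 1).


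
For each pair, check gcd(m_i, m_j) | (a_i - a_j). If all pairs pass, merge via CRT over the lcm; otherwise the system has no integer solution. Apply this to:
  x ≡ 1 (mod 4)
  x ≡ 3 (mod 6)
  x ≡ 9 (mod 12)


Moduli 4, 6, 12 are not pairwise coprime, so CRT works modulo lcm(m_i) when all pairwise compatibility conditions hold.
Pairwise compatibility: gcd(m_i, m_j) must divide a_i - a_j for every pair.
Merge one congruence at a time:
  Start: x ≡ 1 (mod 4).
  Combine with x ≡ 3 (mod 6): gcd(4, 6) = 2; 3 - 1 = 2, which IS divisible by 2, so compatible.
    Write x = 1 + 4·t and substitute into x ≡ 3 (mod 6): 4·t ≡ 3 − 1 = 2 (mod 6).
    Divide the congruence (and modulus) by g = 2: 2·t ≡ 1 (mod 3).
    The inverse of 2 mod 3 is 2 (since 2·2 = 4 = 1·3 + 1), so t ≡ 2·1 = 2 ≡ 2 (mod 3).
    Then x = 1 + 4·2 = 9, valid modulo lcm(4, 6) = 12: x ≡ 9 (mod 12).
  Combine with x ≡ 9 (mod 12): gcd(12, 12) = 12; 9 - 9 = 0, which IS divisible by 12, so compatible.
    Write x = 9 + 12·t and substitute into x ≡ 9 (mod 12): 12·t ≡ 9 − 9 = 0 (mod 12).
    Divide the congruence (and modulus) by g = 12: 1·t ≡ 0 (mod 1).
    Modulo 1 every t works; take t = 0.
    Then x = 9 + 12·0 = 9, valid modulo lcm(12, 12) = 12: x ≡ 9 (mod 12).
Verify: 9 mod 4 = 1, 9 mod 6 = 3, 9 mod 12 = 9.

x ≡ 9 (mod 12).


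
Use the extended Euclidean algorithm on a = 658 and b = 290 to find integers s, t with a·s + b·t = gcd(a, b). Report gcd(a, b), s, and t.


Euclidean algorithm on (658, 290) — divide until remainder is 0:
  658 = 2 · 290 + 78
  290 = 3 · 78 + 56
  78 = 1 · 56 + 22
  56 = 2 · 22 + 12
  22 = 1 · 12 + 10
  12 = 1 · 10 + 2
  10 = 5 · 2 + 0
gcd(658, 290) = 2.
Track Bezout coefficients alongside the remainders: start with r₀ = 658 = a·1 + b·0 (s = 1, t = 0) and r₁ = 290 = a·0 + b·1 (s = 0, t = 1); each new remainder r_{k+1} = r_{k-1} − q_k·r_k inherits s_{k+1} = s_{k-1} − q_k·s_k, t_{k+1} = t_{k-1} − q_k·t_k, so r_k = a·s_k + b·t_k at every step:
  q = 2: r = 78, s = 1 − 2·0 = 1, t = 0 − 2·1 = -2  (check: 658·1 + 290·(-2) = 78)
  q = 3: r = 56, s = 0 − 3·1 = -3, t = 1 − 3·(-2) = 7  (check: 658·(-3) + 290·7 = 56)
  q = 1: r = 22, s = 1 − 1·(-3) = 4, t = -2 − 1·7 = -9  (check: 658·4 + 290·(-9) = 22)
  q = 2: r = 12, s = -3 − 2·4 = -11, t = 7 − 2·(-9) = 25  (check: 658·(-11) + 290·25 = 12)
  q = 1: r = 10, s = 4 − 1·(-11) = 15, t = -9 − 1·25 = -34  (check: 658·15 + 290·(-34) = 10)
  q = 1: r = 2, s = -11 − 1·15 = -26, t = 25 − 1·(-34) = 59  (check: 658·(-26) + 290·59 = 2)
The row with r = 2 (the gcd) gives the Bezout coefficients s = -26, t = 59.
Result: 658 · (-26) + 290 · (59) = 2.

gcd(658, 290) = 2; s = -26, t = 59 (check: 658·(-26) + 290·59 = 2).


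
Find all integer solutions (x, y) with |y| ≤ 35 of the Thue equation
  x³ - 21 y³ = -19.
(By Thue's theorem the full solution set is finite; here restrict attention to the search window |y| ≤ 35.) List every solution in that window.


The equation is x³ - 21y³ = -19. For fixed y, x³ = 21·y³ − 19, so a solution requires the RHS to be a perfect cube.
Strategy: iterate y from -35 to 35, compute RHS = 21·y³ − 19, and check whether it is a (positive or negative) perfect cube.
Check small values of y:
  y = 0: RHS = -19 is not a perfect cube.
  y = 1: RHS = 2 is not a perfect cube.
  y = -1: RHS = -40 is not a perfect cube.
  y = 2: RHS = 149 is not a perfect cube.
  y = -2: RHS = -187 is not a perfect cube.
  y = 3: RHS = 548 is not a perfect cube.
  y = -3: RHS = -586 is not a perfect cube.
Continuing the search up to |y| = 35 finds no solutions either.
No (x, y) in the scanned range satisfies the equation.

No integer solutions with |y| ≤ 35.


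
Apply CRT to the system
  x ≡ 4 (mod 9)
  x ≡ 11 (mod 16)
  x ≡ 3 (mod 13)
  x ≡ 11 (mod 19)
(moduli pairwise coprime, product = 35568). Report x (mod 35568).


Product of moduli M = 9 · 16 · 13 · 19 = 35568.
Merge one congruence at a time:
  Start: x ≡ 4 (mod 9).
  Combine with x ≡ 11 (mod 16); new modulus lcm = 144.
    Write x = 4 + 9·t and substitute into x ≡ 11 (mod 16): 9·t ≡ 11 − 4 = 7 (mod 16).
    The inverse of 9 mod 16 is 9 (since 9·9 = 81 = 5·16 + 1), so t ≡ 9·7 = 63 ≡ 15 (mod 16).
    Then x = 4 + 9·15 = 139, valid modulo lcm(9, 16) = 144: x ≡ 139 (mod 144).
  Combine with x ≡ 3 (mod 13); new modulus lcm = 1872.
    Write x = 139 + 144·t and substitute into x ≡ 3 (mod 13): 144·t ≡ 3 − 139 = -136 (mod 13).
    Reduce coefficients mod 13: 1·t ≡ 7 (mod 13).
    So t ≡ 7 (mod 13).
    Then x = 139 + 144·7 = 1147, valid modulo lcm(144, 13) = 1872: x ≡ 1147 (mod 1872).
  Combine with x ≡ 11 (mod 19); new modulus lcm = 35568.
    Write x = 1147 + 1872·t and substitute into x ≡ 11 (mod 19): 1872·t ≡ 11 − 1147 = -1136 (mod 19).
    Reduce coefficients mod 19: 10·t ≡ 4 (mod 19).
    The inverse of 10 mod 19 is 2 (since 10·2 = 20 = 1·19 + 1), so t ≡ 2·4 = 8 ≡ 8 (mod 19).
    Then x = 1147 + 1872·8 = 16123, valid modulo lcm(1872, 19) = 35568: x ≡ 16123 (mod 35568).
Verify against each original: 16123 mod 9 = 4, 16123 mod 16 = 11, 16123 mod 13 = 3, 16123 mod 19 = 11.

x ≡ 16123 (mod 35568).


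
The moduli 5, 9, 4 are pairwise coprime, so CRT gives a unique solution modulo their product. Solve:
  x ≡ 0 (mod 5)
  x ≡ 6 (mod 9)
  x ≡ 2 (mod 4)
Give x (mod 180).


Moduli 5, 9, 4 are pairwise coprime; by CRT there is a unique solution modulo M = 5 · 9 · 4 = 180.
Solve pairwise, accumulating the modulus:
  Start with x ≡ 0 (mod 5).
  Combine with x ≡ 6 (mod 9): since gcd(5, 9) = 1, we get a unique residue mod 45.
    Write x = 0 + 5·t and substitute into x ≡ 6 (mod 9): 5·t ≡ 6 − 0 = 6 (mod 9).
    The inverse of 5 mod 9 is 2 (since 5·2 = 10 = 1·9 + 1), so t ≡ 2·6 = 12 ≡ 3 (mod 9).
    Then x = 0 + 5·3 = 15, valid modulo lcm(5, 9) = 45: x ≡ 15 (mod 45).
  Combine with x ≡ 2 (mod 4): since gcd(45, 4) = 1, we get a unique residue mod 180.
    Write x = 15 + 45·t and substitute into x ≡ 2 (mod 4): 45·t ≡ 2 − 15 = -13 (mod 4).
    Reduce coefficients mod 4: 1·t ≡ 3 (mod 4).
    So t ≡ 3 (mod 4).
    Then x = 15 + 45·3 = 150, valid modulo lcm(45, 4) = 180: x ≡ 150 (mod 180).
Verify: 150 mod 5 = 0 ✓, 150 mod 9 = 6 ✓, 150 mod 4 = 2 ✓.

x ≡ 150 (mod 180).


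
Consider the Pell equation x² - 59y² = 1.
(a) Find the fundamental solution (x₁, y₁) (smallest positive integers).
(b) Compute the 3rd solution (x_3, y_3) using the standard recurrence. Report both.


Step 1: Find the fundamental solution (x₁, y₁) of x² - 59y² = 1.
  Expand √59 as a continued fraction. a₀ = ⌊√59⌋ = 7; iterate m_{k+1} = d_k·a_k − m_k, d_{k+1} = (59 − m_{k+1}²)/d_k, a_{k+1} = ⌊(a₀ + m_{k+1})/d_{k+1}⌋ (starting m₀ = 0, d₀ = 1), with convergents p_k = a_k·p_{k-1} + p_{k-2}, q_k = a_k·q_{k-1} + q_{k-2} (p₋₁ = 1, q₋₁ = 0):
  k = 0: a₀ = 7; p₀/q₀ = 7/1; p₀² − 59·q₀² = 49 − 59 = -10.
  k = 1: m = 7, d = 10, a = ⌊(7 + 7)/10⌋ = 1; p/q = (1·7 + 1)/(1·1 + 0) = 8/1; p² − 59·q² = 64 − 59 = 5.
  k = 2: m = 3, d = 5, a = ⌊(7 + 3)/5⌋ = 2; p/q = (2·8 + 7)/(2·1 + 1) = 23/3; p² − 59·q² = 529 − 531 = -2.
  k = 3: m = 7, d = 2, a = ⌊(7 + 7)/2⌋ = 7; p/q = (7·23 + 8)/(7·3 + 1) = 169/22; p² − 59·q² = 28561 − 28556 = 5.
  k = 4: m = 7, d = 5, a = ⌊(7 + 7)/5⌋ = 2; p/q = (2·169 + 23)/(2·22 + 3) = 361/47; p² − 59·q² = 130321 − 130331 = -10.
  k = 5: m = 3, d = 10, a = ⌊(7 + 3)/10⌋ = 1; p/q = (1·361 + 169)/(1·47 + 22) = 530/69; p² − 59·q² = 280900 − 280899 = 1.
  The first convergent with p² − 59·q² = 1 gives the fundamental solution (x₁, y₁) = (530, 69).
Step 2: Apply the recurrence (x_{n+1}, y_{n+1}) = (x₁x_n + 59y₁y_n, x₁y_n + y₁x_n) repeatedly.
  From (x_1, y_1) = (530, 69): x_2 = 530·530 + 59·69·69 = 561799; y_2 = 530·69 + 69·530 = 73140.
  From (x_2, y_2) = (561799, 73140): x_3 = 530·561799 + 59·69·73140 = 595506410; y_3 = 530·73140 + 69·561799 = 77528331.
Step 3: Verify x_3² - 59·y_3² = 354627884351088100 - 354627884351088099 = 1 (should be 1). ✓

(x_1, y_1) = (530, 69); (x_3, y_3) = (595506410, 77528331).


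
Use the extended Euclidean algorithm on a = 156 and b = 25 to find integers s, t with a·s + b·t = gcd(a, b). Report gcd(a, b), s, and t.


Euclidean algorithm on (156, 25) — divide until remainder is 0:
  156 = 6 · 25 + 6
  25 = 4 · 6 + 1
  6 = 6 · 1 + 0
gcd(156, 25) = 1.
Track Bezout coefficients alongside the remainders: start with r₀ = 156 = a·1 + b·0 (s = 1, t = 0) and r₁ = 25 = a·0 + b·1 (s = 0, t = 1); each new remainder r_{k+1} = r_{k-1} − q_k·r_k inherits s_{k+1} = s_{k-1} − q_k·s_k, t_{k+1} = t_{k-1} − q_k·t_k, so r_k = a·s_k + b·t_k at every step:
  q = 6: r = 6, s = 1 − 6·0 = 1, t = 0 − 6·1 = -6  (check: 156·1 + 25·(-6) = 6)
  q = 4: r = 1, s = 0 − 4·1 = -4, t = 1 − 4·(-6) = 25  (check: 156·(-4) + 25·25 = 1)
The row with r = 1 (the gcd) gives the Bezout coefficients s = -4, t = 25.
Result: 156 · (-4) + 25 · (25) = 1.

gcd(156, 25) = 1; s = -4, t = 25 (check: 156·(-4) + 25·25 = 1).


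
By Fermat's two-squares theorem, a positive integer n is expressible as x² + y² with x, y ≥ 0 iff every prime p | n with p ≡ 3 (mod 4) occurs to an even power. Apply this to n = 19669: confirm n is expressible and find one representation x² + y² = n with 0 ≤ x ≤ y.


Step 1: Factor n = 19669 = 13 · 17 · 89.
Step 2: Check the mod-4 condition on each prime factor: 13 ≡ 1 (mod 4), exponent 1; 17 ≡ 1 (mod 4), exponent 1; 89 ≡ 1 (mod 4), exponent 1.
All primes ≡ 3 (mod 4) appear to even exponent (or don't appear), so by the two-squares theorem n IS expressible as a sum of two squares.
Step 3: Build a representation. Here n = 13 · 17 · 89 is a product of primes ≡ 1 (mod 4). Each prime p ≡ 1 (mod 4) is itself a sum of two squares; find a² by testing p − a² for a perfect square:
  13: 13 − 1² = 12, 13 − 2² = 9 = 3² ⇒ 13 = 2² + 3².
  17: 17 − 1² = 16 = 4² ⇒ 17 = 1² + 4².
  89: 89 − 1² = 88, 89 − 2² = 85, 89 − 3² = 80, 89 − 4² = 73, 89 − 5² = 64 = 8² ⇒ 89 = 5² + 8².
  Combine using the Brahmagupta–Fibonacci identity (a² + b²)(c² + d²) = (ac − bd)² + (ad + bc)² = (ac + bd)² + (ad − bc)²:
  13 · 17 = 221: from (2² + 3²)(1² + 4²), take (2·1 − 3·4, 2·4 + 3·1) = (2 − 12, 8 + 3) = (-10, 11); dropping signs (only squares matter) gives (10, 11); check 10² + 11² = 100 + 121 = 221 ✓.
  221 · 89 = 19669: from (10² + 11²)(5² + 8²), take (10·5 − 11·8, 10·8 + 11·5) = (50 − 88, 80 + 55) = (-38, 135); dropping signs (only squares matter) gives (38, 135); check 38² + 135² = 1444 + 18225 = 19669 ✓.
Step 4: Order so x ≤ y and verify: 38² + 135² = 1444 + 18225 = 19669 = n. ✓

n = 19669 = 38² + 135² (one valid representation with x ≤ y).
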